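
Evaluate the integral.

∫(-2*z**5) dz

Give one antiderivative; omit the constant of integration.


Answer: -z**6/3.


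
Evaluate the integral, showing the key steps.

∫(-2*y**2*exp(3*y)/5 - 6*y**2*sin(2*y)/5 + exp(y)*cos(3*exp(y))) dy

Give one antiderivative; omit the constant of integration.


Step 1. Rewrite: now ∫(-2*y**2*exp(3*y)/5) dy + ∫(-6*y**2*sin(2*y)/5) dy + ∫(exp(y)*cos(3*exp(y))) dy.
Step 2. Integrate ∫(-6*y**2*sin(2*y)/5) dy by parts with u = y**2, dv = (-6*sin(2*y)/5) dy, so v = 3*cos(2*y)/5: now 3*y**2*cos(2*y)/5 + ∫(-6*y*cos(2*y)/5) dy + ∫(-2*y**2*exp(3*y)/5) dy + ∫(exp(y)*cos(3*exp(y))) dy.
Step 3. Integrate ∫(-6*y*cos(2*y)/5) dy by parts with u = y, dv = (-6*cos(2*y)/5) dy, so v = -3*sin(2*y)/5: now 3*y**2*cos(2*y)/5 - 3*y*sin(2*y)/5 + ∫(-2*y**2*exp(3*y)/5) dy + ∫(exp(y)*cos(3*exp(y))) dy + ∫(3*sin(2*y)/5) dy.
Step 4. Evaluate the standard form: now 3*y**2*cos(2*y)/5 - 3*y*sin(2*y)/5 - 3*cos(2*y)/10 + ∫(-2*y**2*exp(3*y)/5) dy + ∫(exp(y)*cos(3*exp(y))) dy.
Step 5. Integrate ∫(-2*y**2*exp(3*y)/5) dy by parts with u = y**2, dv = (-2*exp(3*y)/5) dy, so v = -2*exp(3*y)/15: now -2*y**2*exp(3*y)/15 + 3*y**2*cos(2*y)/5 - 3*y*sin(2*y)/5 - 3*cos(2*y)/10 + ∫(4*y*exp(3*y)/15) dy + ∫(exp(y)*cos(3*exp(y))) dy.
Step 6. Integrate ∫(4*y*exp(3*y)/15) dy by parts with u = y, dv = (4*exp(3*y)/15) dy, so v = 4*exp(3*y)/45: now -2*y**2*exp(3*y)/15 + 3*y**2*cos(2*y)/5 + 4*y*exp(3*y)/45 - 3*y*sin(2*y)/5 - 3*cos(2*y)/10 + ∫(exp(y)*cos(3*exp(y))) dy + ∫(-4*exp(3*y)/45) dy.
Step 7. Evaluate the standard form: now -2*y**2*exp(3*y)/15 + 3*y**2*cos(2*y)/5 + 4*y*exp(3*y)/45 - 3*y*sin(2*y)/5 - 4*exp(3*y)/135 - 3*cos(2*y)/10 + ∫(exp(y)*cos(3*exp(y))) dy.
Step 8. Substitute u = exp(y), turning ∫(exp(y)*cos(3*exp(y))) dy into ∫(cos(3*u)) du: now -2*y**2*exp(3*y)/15 + 3*y**2*cos(2*y)/5 + 4*y*exp(3*y)/45 - 3*y*sin(2*y)/5 - 4*exp(3*y)/135 - 3*cos(2*y)/10 + ∫(cos(3*u)) du.
Step 9. Evaluate the standard form: now -2*y**2*exp(3*y)/15 + 3*y**2*cos(2*y)/5 + 4*y*exp(3*y)/45 - 3*y*sin(2*y)/5 - 4*exp(3*y)/135 + sin(3*u)/3 - 3*cos(2*y)/10.
Step 10. Substitute back u = exp(y): now -2*y**2*exp(3*y)/15 + 3*y**2*cos(2*y)/5 + 4*y*exp(3*y)/45 - 3*y*sin(2*y)/5 - 4*exp(3*y)/135 + sin(3*exp(y))/3 - 3*cos(2*y)/10.
Answer: -2*y**2*exp(3*y)/15 + 3*y**2*cos(2*y)/5 + 4*y*exp(3*y)/45 - 3*y*sin(2*y)/5 - 4*exp(3*y)/135 + sin(3*exp(y))/3 - 3*cos(2*y)/10.


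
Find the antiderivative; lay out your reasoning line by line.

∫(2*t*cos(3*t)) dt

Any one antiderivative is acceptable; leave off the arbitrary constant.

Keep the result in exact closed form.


Step 1. Integrate ∫(2*t*cos(3*t)) dt by parts with u = t, dv = (2*cos(3*t)) dt, so v = 2*sin(3*t)/3: now 2*t*sin(3*t)/3 + ∫(-2*sin(3*t)/3) dt.
Step 2. Evaluate the standard form: now 2*t*sin(3*t)/3 + 2*cos(3*t)/9.
Answer: 2*t*sin(3*t)/3 + 2*cos(3*t)/9.


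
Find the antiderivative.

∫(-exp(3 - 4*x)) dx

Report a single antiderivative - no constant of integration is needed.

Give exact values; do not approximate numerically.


Answer: exp(3 - 4*x)/4.


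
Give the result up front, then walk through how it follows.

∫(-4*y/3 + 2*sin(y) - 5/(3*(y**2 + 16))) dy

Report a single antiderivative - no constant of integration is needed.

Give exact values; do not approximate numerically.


The answer is -2*y**2/3 - 2*cos(y) - 5*atan(y/4)/12.
Step 1. Rewrite: now ∫(-4*y/3) dy + ∫(-5/(3*(y**2 + 16))) dy + ∫(2*sin(y)) dy.
Step 2. Evaluate the standard form: now -2*cos(y) + ∫(-4*y/3) dy + ∫(-5/(3*(y**2 + 16))) dy.
Step 3. Evaluate the standard form: now -2*cos(y) - 5*atan(y/4)/12 + ∫(-4*y/3) dy.
Step 4. Evaluate the standard form: now -2*y**2/3 - 2*cos(y) - 5*atan(y/4)/12.
Answer: -2*y**2/3 - 2*cos(y) - 5*atan(y/4)/12.


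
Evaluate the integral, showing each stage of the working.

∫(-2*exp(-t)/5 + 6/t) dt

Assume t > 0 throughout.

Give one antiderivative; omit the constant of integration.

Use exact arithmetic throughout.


Step 1. Rewrite: now ∫(6/t) dt + ∫(-2*exp(-t)/5) dt.
Step 2. Evaluate the standard form [assuming t > 0]: now 6*log(t) + ∫(-2*exp(-t)/5) dt.
Step 3. Evaluate the standard form: now 6*log(t) + 2*exp(-t)/5.
Answer: 6*log(t) + 2*exp(-t)/5.


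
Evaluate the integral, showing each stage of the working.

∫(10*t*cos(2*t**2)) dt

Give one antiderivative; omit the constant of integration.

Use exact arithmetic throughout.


Step 1. Substitute u = t**2, turning ∫(10*t*cos(2*t**2)) dt into ∫(5*cos(2*u)) du: now ∫(5*cos(2*u)) du.
Step 2. Evaluate the standard form: now 5*sin(2*u)/2.
Step 3. Substitute back u = t**2: now 5*sin(2*t**2)/2.
Answer: 5*sin(2*t**2)/2.


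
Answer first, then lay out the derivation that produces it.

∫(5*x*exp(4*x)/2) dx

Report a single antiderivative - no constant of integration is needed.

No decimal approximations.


The answer is 5*x*exp(4*x)/8 - 5*exp(4*x)/32.
Step 1. Integrate ∫(5*x*exp(4*x)/2) dx by parts with u = x, dv = (5*exp(4*x)/2) dx, so v = 5*exp(4*x)/8: now 5*x*exp(4*x)/8 + ∫(-5*exp(4*x)/8) dx.
Step 2. Evaluate the standard form: now 5*x*exp(4*x)/8 - 5*exp(4*x)/32.
Answer: 5*x*exp(4*x)/8 - 5*exp(4*x)/32.


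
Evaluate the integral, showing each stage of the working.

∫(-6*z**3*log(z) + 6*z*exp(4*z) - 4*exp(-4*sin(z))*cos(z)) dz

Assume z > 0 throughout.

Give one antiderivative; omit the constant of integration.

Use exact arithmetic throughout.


Step 1. Rewrite: now ∫(6*z*exp(4*z)) dz + ∫(-6*z**3*log(z)) dz + ∫(-4*exp(-4*sin(z))*cos(z)) dz.
Step 2. Integrate ∫(6*z*exp(4*z)) dz by parts with u = z, dv = (6*exp(4*z)) dz, so v = 3*exp(4*z)/2: now 3*z*exp(4*z)/2 + ∫(-6*z**3*log(z)) dz + ∫(-4*exp(-4*sin(z))*cos(z)) dz + ∫(-3*exp(4*z)/2) dz.
Step 3. Evaluate the standard form: now 3*z*exp(4*z)/2 - 3*exp(4*z)/8 + ∫(-6*z**3*log(z)) dz + ∫(-4*exp(-4*sin(z))*cos(z)) dz.
Step 4. Substitute u = sin(z), turning ∫(-4*exp(-4*sin(z))*cos(z)) dz into ∫(-4*exp(-4*u)) du: now 3*z*exp(4*z)/2 - 3*exp(4*z)/8 + ∫(-6*z**3*log(z)) dz + ∫(-4*exp(-4*u)) du.
Step 5. Evaluate the standard form: now 3*z*exp(4*z)/2 - 3*exp(4*z)/8 + ∫(-6*z**3*log(z)) dz + exp(-4*u).
Step 6. Substitute back u = sin(z): now 3*z*exp(4*z)/2 - 3*exp(4*z)/8 + ∫(-6*z**3*log(z)) dz + exp(-4*sin(z)).
Step 7. Integrate ∫(-6*z**3*log(z)) dz by parts with u = log(z), dv = (-6*z**3) dz, so v = -3*z**4/2 [assuming z > 0]: now -3*z**4*log(z)/2 + 3*z*exp(4*z)/2 - 3*exp(4*z)/8 + ∫(3*z**3/2) dz + exp(-4*sin(z)).
Step 8. Evaluate the standard form: now -3*z**4*log(z)/2 + 3*z**4/8 + 3*z*exp(4*z)/2 - 3*exp(4*z)/8 + exp(-4*sin(z)).
Answer: -3*z**4*log(z)/2 + 3*z**4/8 + 3*z*exp(4*z)/2 - 3*exp(4*z)/8 + exp(-4*sin(z)).


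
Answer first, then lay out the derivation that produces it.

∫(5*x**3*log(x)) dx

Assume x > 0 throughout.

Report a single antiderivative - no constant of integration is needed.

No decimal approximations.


The answer is 5*x**4*log(x)/4 - 5*x**4/16.
Step 1. Integrate ∫(5*x**3*log(x)) dx by parts with u = log(x), dv = (5*x**3) dx, so v = 5*x**4/4 [assuming x > 0]: now 5*x**4*log(x)/4 + ∫(-5*x**3/4) dx.
Step 2. Evaluate the standard form: now 5*x**4*log(x)/4 - 5*x**4/16.
Answer: 5*x**4*log(x)/4 - 5*x**4/16.


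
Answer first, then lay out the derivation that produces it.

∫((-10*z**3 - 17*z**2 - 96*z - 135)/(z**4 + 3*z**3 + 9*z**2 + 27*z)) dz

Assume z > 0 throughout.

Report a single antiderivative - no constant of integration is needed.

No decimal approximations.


The answer is -5*log(z) - 5*log(z + 3) - 2*atan(z/3)/3.
Step 1. Decompose ∫((-10*z**3 - 17*z**2 - 96*z - 135)/(z**4 + 3*z**3 + 9*z**2 + 27*z)) dz by partial fractions, (-10*z**3 - 17*z**2 - 96*z - 135)/(z**4 + 3*z**3 + 9*z**2 + 27*z) = -2/(z**2 + 9) - 5/(z + 3) - 5/z: now ∫(-5/z) dz + ∫(-5/(z + 3)) dz + ∫(-2/(z**2 + 9)) dz.
Step 2. Evaluate the standard form [assuming z > -3]: now -5*log(z + 3) + ∫(-5/z) dz + ∫(-2/(z**2 + 9)) dz.
Step 3. Evaluate the standard form [assuming z > 0]: now -5*log(z) - 5*log(z + 3) + ∫(-2/(z**2 + 9)) dz.
Step 4. Evaluate the standard form: now -5*log(z) - 5*log(z + 3) - 2*atan(z/3)/3.
Answer: -5*log(z) - 5*log(z + 3) - 2*atan(z/3)/3.


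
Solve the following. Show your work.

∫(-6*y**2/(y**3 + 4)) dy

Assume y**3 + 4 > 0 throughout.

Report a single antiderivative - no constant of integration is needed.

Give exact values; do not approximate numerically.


Step 1. Substitute u = y**3 + 4, turning ∫(-6*y**2/(y**3 + 4)) dy into ∫(-2/u) du: now ∫(-2/u) du.
Step 2. Evaluate the standard form [assuming u > 0]: now -2*log(u).
Step 3. Substitute back u = y**3 + 4: now -2*log(y**3 + 4).
Answer: -2*log(y**3 + 4).


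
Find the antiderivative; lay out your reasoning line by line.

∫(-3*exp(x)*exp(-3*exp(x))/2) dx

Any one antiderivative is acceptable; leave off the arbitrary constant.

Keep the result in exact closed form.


Step 1. Substitute u = exp(x), turning ∫(-3*exp(x)*exp(-3*exp(x))/2) dx into ∫(-3*exp(-3*u)/2) du: now ∫(-3*exp(-3*u)/2) du.
Step 2. Evaluate the standard form: now exp(-3*u)/2.
Step 3. Substitute back u = exp(x): now exp(-3*exp(x))/2.
Answer: exp(-3*exp(x))/2.


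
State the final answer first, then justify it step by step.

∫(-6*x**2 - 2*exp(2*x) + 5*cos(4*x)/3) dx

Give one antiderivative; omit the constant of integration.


The answer is -2*x**3 - exp(2*x) + 5*sin(4*x)/12.
Step 1. Rewrite: now ∫(-6*x**2) dx + ∫(-2*exp(2*x)) dx + ∫(5*cos(4*x)/3) dx.
Step 2. Evaluate the standard form: now -2*x**3 + ∫(-2*exp(2*x)) dx + ∫(5*cos(4*x)/3) dx.
Step 3. Evaluate the standard form: now -2*x**3 - exp(2*x) + ∫(5*cos(4*x)/3) dx.
Step 4. Evaluate the standard form: now -2*x**3 - exp(2*x) + 5*sin(4*x)/12.
Answer: -2*x**3 - exp(2*x) + 5*sin(4*x)/12.


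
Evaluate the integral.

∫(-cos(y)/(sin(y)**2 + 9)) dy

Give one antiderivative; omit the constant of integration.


Answer: -atan(sin(y)/3)/3.


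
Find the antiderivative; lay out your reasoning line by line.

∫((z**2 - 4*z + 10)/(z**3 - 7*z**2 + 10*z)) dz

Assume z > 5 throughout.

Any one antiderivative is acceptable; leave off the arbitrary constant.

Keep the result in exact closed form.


Step 1. Decompose ∫((z**2 - 4*z + 10)/(z**3 - 7*z**2 + 10*z)) dz by partial fractions, (z**2 - 4*z + 10)/(z**3 - 7*z**2 + 10*z) = -1/(z - 2) + 1/(z - 5) + 1/z: now ∫(1/z) dz + ∫(1/(z - 5)) dz + ∫(-1/(z - 2)) dz.
Step 2. Evaluate the standard form [assuming z > 5]: now log(z - 5) + ∫(1/z) dz + ∫(-1/(z - 2)) dz.
Step 3. Evaluate the standard form [assuming z > 2]: now log(z - 5) - log(z - 2) + ∫(1/z) dz.
Step 4. Evaluate the standard form [assuming z > 0]: now log(z) + log(z - 5) - log(z - 2).
Answer: log(z) + log(z - 5) - log(z - 2).


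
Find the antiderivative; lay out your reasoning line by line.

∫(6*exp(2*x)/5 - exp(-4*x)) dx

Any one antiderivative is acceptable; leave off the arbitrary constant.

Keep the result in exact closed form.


Step 1. Rewrite: now ∫(-exp(-4*x)) dx + ∫(6*exp(2*x)/5) dx.
Step 2. Evaluate the standard form: now 3*exp(2*x)/5 + ∫(-exp(-4*x)) dx.
Step 3. Evaluate the standard form: now 3*exp(2*x)/5 + exp(-4*x)/4.
Answer: 3*exp(2*x)/5 + exp(-4*x)/4.


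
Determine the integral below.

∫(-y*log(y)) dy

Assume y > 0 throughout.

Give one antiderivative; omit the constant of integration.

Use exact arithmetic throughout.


Answer: -y**2*log(y)/2 + y**2/4.


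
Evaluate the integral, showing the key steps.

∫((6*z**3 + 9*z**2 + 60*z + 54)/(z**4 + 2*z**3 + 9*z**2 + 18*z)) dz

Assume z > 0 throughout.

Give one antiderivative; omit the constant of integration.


Step 1. Decompose ∫((6*z**3 + 9*z**2 + 60*z + 54)/(z**4 + 2*z**3 + 9*z**2 + 18*z)) dz by partial fractions, (6*z**3 + 9*z**2 + 60*z + 54)/(z**4 + 2*z**3 + 9*z**2 + 18*z) = 3/(z**2 + 9) + 3/(z + 2) + 3/z: now ∫(3/z) dz + ∫(3/(z + 2)) dz + ∫(3/(z**2 + 9)) dz.
Step 2. Evaluate the standard form [assuming z > -2]: now 3*log(z + 2) + ∫(3/z) dz + ∫(3/(z**2 + 9)) dz.
Step 3. Evaluate the standard form [assuming z > 0]: now 3*log(z) + 3*log(z + 2) + ∫(3/(z**2 + 9)) dz.
Step 4. Evaluate the standard form: now 3*log(z) + 3*log(z + 2) + atan(z/3).
Answer: 3*log(z) + 3*log(z + 2) + atan(z/3).


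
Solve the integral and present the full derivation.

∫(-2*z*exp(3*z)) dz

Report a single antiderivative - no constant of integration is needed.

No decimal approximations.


Step 1. Integrate ∫(-2*z*exp(3*z)) dz by parts with u = z, dv = (-2*exp(3*z)) dz, so v = -2*exp(3*z)/3: now -2*z*exp(3*z)/3 + ∫(2*exp(3*z)/3) dz.
Step 2. Evaluate the standard form: now -2*z*exp(3*z)/3 + 2*exp(3*z)/9.
Answer: -2*z*exp(3*z)/3 + 2*exp(3*z)/9.


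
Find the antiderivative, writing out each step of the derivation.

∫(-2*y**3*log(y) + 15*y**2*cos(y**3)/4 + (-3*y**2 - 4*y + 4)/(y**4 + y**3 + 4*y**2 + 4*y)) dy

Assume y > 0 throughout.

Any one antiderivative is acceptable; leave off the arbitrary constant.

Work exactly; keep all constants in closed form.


Step 1. Rewrite: now ∫(15*y**2*cos(y**3)/4) dy + ∫(-2*y**3*log(y)) dy + ∫((-3*y**2 - 4*y + 4)/(y**4 + y**3 + 4*y**2 + 4*y)) dy.
Step 2. Integrate ∫(-2*y**3*log(y)) dy by parts with u = log(y), dv = (-2*y**3) dy, so v = -y**4/2 [assuming y > 0]: now -y**4*log(y)/2 + ∫(y**3/2) dy + ∫(15*y**2*cos(y**3)/4) dy + ∫((-3*y**2 - 4*y + 4)/(y**4 + y**3 + 4*y**2 + 4*y)) dy.
Step 3. Evaluate the standard form: now -y**4*log(y)/2 + y**4/8 + ∫(15*y**2*cos(y**3)/4) dy + ∫((-3*y**2 - 4*y + 4)/(y**4 + y**3 + 4*y**2 + 4*y)) dy.
Step 4. Substitute u = y**3, turning ∫(15*y**2*cos(y**3)/4) dy into ∫(5*cos(u)/4) du: now -y**4*log(y)/2 + y**4/8 + ∫((-3*y**2 - 4*y + 4)/(y**4 + y**3 + 4*y**2 + 4*y)) dy + ∫(5*cos(u)/4) du.
Step 5. Evaluate the standard form: now -y**4*log(y)/2 + y**4/8 + 5*sin(u)/4 + ∫((-3*y**2 - 4*y + 4)/(y**4 + y**3 + 4*y**2 + 4*y)) dy.
Step 6. Substitute back u = y**3: now -y**4*log(y)/2 + y**4/8 + 5*sin(y**3)/4 + ∫((-3*y**2 - 4*y + 4)/(y**4 + y**3 + 4*y**2 + 4*y)) dy.
Step 7. Decompose ∫((-3*y**2 - 4*y + 4)/(y**4 + y**3 + 4*y**2 + 4*y)) dy by partial fractions, (-3*y**2 - 4*y + 4)/(y**4 + y**3 + 4*y**2 + 4*y) = -4/(y**2 + 4) - 1/(y + 1) + 1/y: now -y**4*log(y)/2 + y**4/8 + 5*sin(y**3)/4 + ∫(1/y) dy + ∫(-1/(y + 1)) dy + ∫(-4/(y**2 + 4)) dy.
Step 8. Evaluate the standard form [assuming y > 0]: now -y**4*log(y)/2 + y**4/8 + log(y) + 5*sin(y**3)/4 + ∫(-1/(y + 1)) dy + ∫(-4/(y**2 + 4)) dy.
Step 9. Evaluate the standard form [assuming y > -1]: now -y**4*log(y)/2 + y**4/8 + log(y) - log(y + 1) + 5*sin(y**3)/4 + ∫(-4/(y**2 + 4)) dy.
Step 10. Evaluate the standard form: now -y**4*log(y)/2 + y**4/8 + log(y) - log(y + 1) + 5*sin(y**3)/4 - 2*atan(y/2).
Answer: -y**4*log(y)/2 + y**4/8 + log(y) - log(y + 1) + 5*sin(y**3)/4 - 2*atan(y/2).


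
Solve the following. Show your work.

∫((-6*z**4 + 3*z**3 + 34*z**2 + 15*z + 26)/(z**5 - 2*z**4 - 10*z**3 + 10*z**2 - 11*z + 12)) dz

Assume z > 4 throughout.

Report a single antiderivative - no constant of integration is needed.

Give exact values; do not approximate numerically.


Step 1. Decompose ∫((-6*z**4 + 3*z**3 + 34*z**2 + 15*z + 26)/(z**5 - 2*z**4 - 10*z**3 + 10*z**2 - 11*z + 12)) dz by partial fractions, (-6*z**4 + 3*z**3 + 34*z**2 + 15*z + 26)/(z**5 - 2*z**4 - 10*z**3 + 10*z**2 - 11*z + 12) = -1/(z**2 + 1) - 1/(z + 3) - 3/(z - 1) - 2/(z - 4): now ∫(-2/(z - 4)) dz + ∫(-3/(z - 1)) dz + ∫(-1/(z + 3)) dz + ∫(-1/(z**2 + 1)) dz.
Step 2. Evaluate the standard form [assuming z > 1]: now -3*log(z - 1) + ∫(-2/(z - 4)) dz + ∫(-1/(z + 3)) dz + ∫(-1/(z**2 + 1)) dz.
Step 3. Evaluate the standard form [assuming z > -3]: now -3*log(z - 1) - log(z + 3) + ∫(-2/(z - 4)) dz + ∫(-1/(z**2 + 1)) dz.
Step 4. Evaluate the standard form [assuming z > 4]: now -2*log(z - 4) - 3*log(z - 1) - log(z + 3) + ∫(-1/(z**2 + 1)) dz.
Step 5. Evaluate the standard form: now -2*log(z - 4) - 3*log(z - 1) - log(z + 3) - atan(z).
Answer: -2*log(z - 4) - 3*log(z - 1) - log(z + 3) - atan(z).


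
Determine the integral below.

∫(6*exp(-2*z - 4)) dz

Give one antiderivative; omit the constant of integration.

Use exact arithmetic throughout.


Answer: -3*exp(-2*z - 4).


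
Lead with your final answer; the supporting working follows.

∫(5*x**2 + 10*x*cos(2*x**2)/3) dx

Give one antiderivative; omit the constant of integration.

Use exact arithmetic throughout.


The answer is 5*x**3/3 + 5*sin(2*x**2)/6.
Step 1. Rewrite: now ∫(5*x**2) dx + ∫(10*x*cos(2*x**2)/3) dx.
Step 2. Evaluate the standard form: now 5*x**3/3 + ∫(10*x*cos(2*x**2)/3) dx.
Step 3. Substitute u = x**2, turning ∫(10*x*cos(2*x**2)/3) dx into ∫(5*cos(2*u)/3) du: now 5*x**3/3 + ∫(5*cos(2*u)/3) du.
Step 4. Evaluate the standard form: now 5*x**3/3 + 5*sin(2*u)/6.
Step 5. Substitute back u = x**2: now 5*x**3/3 + 5*sin(2*x**2)/6.
Answer: 5*x**3/3 + 5*sin(2*x**2)/6.


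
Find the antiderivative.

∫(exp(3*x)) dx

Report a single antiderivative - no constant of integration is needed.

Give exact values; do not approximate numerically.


Answer: exp(3*x)/3.


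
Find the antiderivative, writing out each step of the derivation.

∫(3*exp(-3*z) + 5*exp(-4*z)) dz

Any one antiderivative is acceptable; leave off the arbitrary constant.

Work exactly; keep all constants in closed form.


Step 1. Rewrite: now ∫(5*exp(-4*z)) dz + ∫(3*exp(-3*z)) dz.
Step 2. Evaluate the standard form: now ∫(5*exp(-4*z)) dz - exp(-3*z).
Step 3. Evaluate the standard form: now -exp(-3*z) - 5*exp(-4*z)/4.
Answer: -exp(-3*z) - 5*exp(-4*z)/4.


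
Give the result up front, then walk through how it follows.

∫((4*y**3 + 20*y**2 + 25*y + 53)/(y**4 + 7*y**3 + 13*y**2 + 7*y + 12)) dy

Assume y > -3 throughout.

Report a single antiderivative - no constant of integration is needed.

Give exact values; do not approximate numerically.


The answer is 5*log(y + 3) - log(y + 4) + 3*atan(y).
Step 1. Decompose ∫((4*y**3 + 20*y**2 + 25*y + 53)/(y**4 + 7*y**3 + 13*y**2 + 7*y + 12)) dy by partial fractions, (4*y**3 + 20*y**2 + 25*y + 53)/(y**4 + 7*y**3 + 13*y**2 + 7*y + 12) = 3/(y**2 + 1) - 1/(y + 4) + 5/(y + 3): now ∫(5/(y + 3)) dy + ∫(-1/(y + 4)) dy + ∫(3/(y**2 + 1)) dy.
Step 2. Evaluate the standard form [assuming y > -4]: now -log(y + 4) + ∫(5/(y + 3)) dy + ∫(3/(y**2 + 1)) dy.
Step 3. Evaluate the standard form [assuming y > -3]: now 5*log(y + 3) - log(y + 4) + ∫(3/(y**2 + 1)) dy.
Step 4. Evaluate the standard form: now 5*log(y + 3) - log(y + 4) + 3*atan(y).
Answer: 5*log(y + 3) - log(y + 4) + 3*atan(y).


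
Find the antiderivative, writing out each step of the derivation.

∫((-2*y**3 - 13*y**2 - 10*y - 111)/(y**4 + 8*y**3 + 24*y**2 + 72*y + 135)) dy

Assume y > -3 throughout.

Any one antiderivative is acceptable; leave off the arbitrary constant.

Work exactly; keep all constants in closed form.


Step 1. Decompose ∫((-2*y**3 - 13*y**2 - 10*y - 111)/(y**4 + 8*y**3 + 24*y**2 + 72*y + 135)) dy by partial fractions, (-2*y**3 - 13*y**2 - 10*y - 111)/(y**4 + 8*y**3 + 24*y**2 + 72*y + 135) = 1/(y**2 + 9) + 2/(y + 5) - 4/(y + 3): now ∫(-4/(y + 3)) dy + ∫(2/(y + 5)) dy + ∫(1/(y**2 + 9)) dy.
Step 2. Evaluate the standard form [assuming y > -3]: now -4*log(y + 3) + ∫(2/(y + 5)) dy + ∫(1/(y**2 + 9)) dy.
Step 3. Evaluate the standard form [assuming y > -5]: now -4*log(y + 3) + 2*log(y + 5) + ∫(1/(y**2 + 9)) dy.
Step 4. Evaluate the standard form: now -4*log(y + 3) + 2*log(y + 5) + atan(y/3)/3.
Answer: -4*log(y + 3) + 2*log(y + 5) + atan(y/3)/3.


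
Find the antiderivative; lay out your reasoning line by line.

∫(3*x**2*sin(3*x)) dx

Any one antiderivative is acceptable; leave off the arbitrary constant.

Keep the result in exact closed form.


Step 1. Integrate ∫(3*x**2*sin(3*x)) dx by parts with u = x**2, dv = (3*sin(3*x)) dx, so v = -cos(3*x): now -x**2*cos(3*x) + ∫(2*x*cos(3*x)) dx.
Step 2. Integrate ∫(2*x*cos(3*x)) dx by parts with u = x, dv = (2*cos(3*x)) dx, so v = 2*sin(3*x)/3: now -x**2*cos(3*x) + 2*x*sin(3*x)/3 + ∫(-2*sin(3*x)/3) dx.
Step 3. Evaluate the standard form: now -x**2*cos(3*x) + 2*x*sin(3*x)/3 + 2*cos(3*x)/9.
Answer: -x**2*cos(3*x) + 2*x*sin(3*x)/3 + 2*cos(3*x)/9.


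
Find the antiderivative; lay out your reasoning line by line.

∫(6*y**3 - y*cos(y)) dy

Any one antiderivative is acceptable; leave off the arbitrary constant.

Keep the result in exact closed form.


Step 1. Rewrite: now ∫(6*y**3) dy + ∫(-y*cos(y)) dy.
Step 2. Integrate ∫(-y*cos(y)) dy by parts with u = y, dv = (-cos(y)) dy, so v = -sin(y): now -y*sin(y) + ∫(6*y**3) dy + ∫(sin(y)) dy.
Step 3. Evaluate the standard form: now -y*sin(y) - cos(y) + ∫(6*y**3) dy.
Step 4. Evaluate the standard form: now 3*y**4/2 - y*sin(y) - cos(y).
Answer: 3*y**4/2 - y*sin(y) - cos(y).


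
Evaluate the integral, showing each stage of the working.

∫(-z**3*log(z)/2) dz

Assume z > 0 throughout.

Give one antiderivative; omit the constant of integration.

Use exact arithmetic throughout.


Step 1. Integrate ∫(-z**3*log(z)/2) dz by parts with u = log(z), dv = (-z**3/2) dz, so v = -z**4/8 [assuming z > 0]: now -z**4*log(z)/8 + ∫(z**3/8) dz.
Step 2. Evaluate the standard form: now -z**4*log(z)/8 + z**4/32.
Answer: -z**4*log(z)/8 + z**4/32.


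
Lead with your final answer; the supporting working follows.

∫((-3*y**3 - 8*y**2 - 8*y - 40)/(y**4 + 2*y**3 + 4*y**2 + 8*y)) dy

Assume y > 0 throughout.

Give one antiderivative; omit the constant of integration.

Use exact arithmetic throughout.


The answer is -5*log(y) + 2*log(y + 2) + atan(y/2).
Step 1. Decompose ∫((-3*y**3 - 8*y**2 - 8*y - 40)/(y**4 + 2*y**3 + 4*y**2 + 8*y)) dy by partial fractions, (-3*y**3 - 8*y**2 - 8*y - 40)/(y**4 + 2*y**3 + 4*y**2 + 8*y) = 2/(y**2 + 4) + 2/(y + 2) - 5/y: now ∫(-5/y) dy + ∫(2/(y + 2)) dy + ∫(2/(y**2 + 4)) dy.
Step 2. Evaluate the standard form [assuming y > 0]: now -5*log(y) + ∫(2/(y + 2)) dy + ∫(2/(y**2 + 4)) dy.
Step 3. Evaluate the standard form [assuming y > -2]: now -5*log(y) + 2*log(y + 2) + ∫(2/(y**2 + 4)) dy.
Step 4. Evaluate the standard form: now -5*log(y) + 2*log(y + 2) + atan(y/2).
Answer: -5*log(y) + 2*log(y + 2) + atan(y/2).


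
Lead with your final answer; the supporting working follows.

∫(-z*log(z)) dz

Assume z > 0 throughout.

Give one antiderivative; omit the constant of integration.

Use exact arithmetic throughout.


The answer is -z**2*log(z)/2 + z**2/4.
Step 1. Integrate ∫(-z*log(z)) dz by parts with u = log(z), dv = (-z) dz, so v = -z**2/2 [assuming z > 0]: now -z**2*log(z)/2 + ∫(z/2) dz.
Step 2. Evaluate the standard form: now -z**2*log(z)/2 + z**2/4.
Answer: -z**2*log(z)/2 + z**2/4.


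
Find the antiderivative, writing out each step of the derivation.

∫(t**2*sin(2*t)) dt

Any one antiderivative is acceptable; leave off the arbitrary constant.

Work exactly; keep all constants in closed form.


Step 1. Integrate ∫(t**2*sin(2*t)) dt by parts with u = t**2, dv = (sin(2*t)) dt, so v = -cos(2*t)/2: now -t**2*cos(2*t)/2 + ∫(t*cos(2*t)) dt.
Step 2. Integrate ∫(t*cos(2*t)) dt by parts with u = t, dv = (cos(2*t)) dt, so v = sin(2*t)/2: now -t**2*cos(2*t)/2 + t*sin(2*t)/2 + ∫(-sin(2*t)/2) dt.
Step 3. Evaluate the standard form: now -t**2*cos(2*t)/2 + t*sin(2*t)/2 + cos(2*t)/4.
Answer: -t**2*cos(2*t)/2 + t*sin(2*t)/2 + cos(2*t)/4.


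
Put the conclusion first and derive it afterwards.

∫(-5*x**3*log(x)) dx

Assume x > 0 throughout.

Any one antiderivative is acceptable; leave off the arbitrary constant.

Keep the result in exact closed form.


The answer is -5*x**4*log(x)/4 + 5*x**4/16.
Step 1. Integrate ∫(-5*x**3*log(x)) dx by parts with u = log(x), dv = (-5*x**3) dx, so v = -5*x**4/4 [assuming x > 0]: now -5*x**4*log(x)/4 + ∫(5*x**3/4) dx.
Step 2. Evaluate the standard form: now -5*x**4*log(x)/4 + 5*x**4/16.
Answer: -5*x**4*log(x)/4 + 5*x**4/16.


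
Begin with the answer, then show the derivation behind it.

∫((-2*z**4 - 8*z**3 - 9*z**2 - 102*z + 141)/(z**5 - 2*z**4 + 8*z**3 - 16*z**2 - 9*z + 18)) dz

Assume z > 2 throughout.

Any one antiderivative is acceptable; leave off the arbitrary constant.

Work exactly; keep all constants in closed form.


The answer is -5*log(z - 2) - log(z - 1) + 4*log(z + 1) + atan(z/3).
Step 1. Decompose ∫((-2*z**4 - 8*z**3 - 9*z**2 - 102*z + 141)/(z**5 - 2*z**4 + 8*z**3 - 16*z**2 - 9*z + 18)) dz by partial fractions, (-2*z**4 - 8*z**3 - 9*z**2 - 102*z + 141)/(z**5 - 2*z**4 + 8*z**3 - 16*z**2 - 9*z + 18) = 3/(z**2 + 9) + 4/(z + 1) - 1/(z - 1) - 5/(z - 2): now ∫(-5/(z - 2)) dz + ∫(-1/(z - 1)) dz + ∫(4/(z + 1)) dz + ∫(3/(z**2 + 9)) dz.
Step 2. Evaluate the standard form [assuming z > 1]: now -log(z - 1) + ∫(-5/(z - 2)) dz + ∫(4/(z + 1)) dz + ∫(3/(z**2 + 9)) dz.
Step 3. Evaluate the standard form [assuming z > 2]: now -5*log(z - 2) - log(z - 1) + ∫(4/(z + 1)) dz + ∫(3/(z**2 + 9)) dz.
Step 4. Evaluate the standard form [assuming z > -1]: now -5*log(z - 2) - log(z - 1) + 4*log(z + 1) + ∫(3/(z**2 + 9)) dz.
Step 5. Evaluate the standard form: now -5*log(z - 2) - log(z - 1) + 4*log(z + 1) + atan(z/3).
Answer: -5*log(z - 2) - log(z - 1) + 4*log(z + 1) + atan(z/3).


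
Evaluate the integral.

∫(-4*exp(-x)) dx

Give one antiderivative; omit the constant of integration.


Answer: 4*exp(-x).


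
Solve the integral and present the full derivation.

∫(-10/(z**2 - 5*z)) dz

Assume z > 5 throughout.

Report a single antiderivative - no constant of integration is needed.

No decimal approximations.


Step 1. Decompose ∫(-10/(z**2 - 5*z)) dz by partial fractions, -10/(z**2 - 5*z) = -2/(z - 5) + 2/z: now ∫(2/z) dz + ∫(-2/(z - 5)) dz.
Step 2. Evaluate the standard form [assuming z > 5]: now -2*log(z - 5) + ∫(2/z) dz.
Step 3. Evaluate the standard form [assuming z > 0]: now 2*log(z) - 2*log(z - 5).
Answer: 2*log(z) - 2*log(z - 5).


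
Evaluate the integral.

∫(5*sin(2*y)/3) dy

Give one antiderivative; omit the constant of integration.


Answer: -5*cos(2*y)/6.


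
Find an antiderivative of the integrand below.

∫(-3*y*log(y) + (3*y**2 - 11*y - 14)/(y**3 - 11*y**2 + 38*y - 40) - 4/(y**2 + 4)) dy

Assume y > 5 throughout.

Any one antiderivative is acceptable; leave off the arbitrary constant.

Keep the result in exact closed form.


Answer: -3*y**2*log(y)/2 + 3*y**2/4 + 2*log(y - 5) + 5*log(y - 4) - 4*log(y - 2) - 2*atan(y/2).


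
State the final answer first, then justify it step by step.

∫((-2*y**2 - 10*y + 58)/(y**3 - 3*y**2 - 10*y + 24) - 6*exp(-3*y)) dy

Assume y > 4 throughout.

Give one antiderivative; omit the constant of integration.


The answer is -log(y - 4) - 3*log(y - 2) + 2*log(y + 3) + 2*exp(-3*y).
Step 1. Rewrite: now ∫((-2*y**2 - 10*y + 58)/(y**3 - 3*y**2 - 10*y + 24)) dy + ∫(-6*exp(-3*y)) dy.
Step 2. Evaluate the standard form: now ∫((-2*y**2 - 10*y + 58)/(y**3 - 3*y**2 - 10*y + 24)) dy + 2*exp(-3*y).
Step 3. Decompose ∫((-2*y**2 - 10*y + 58)/(y**3 - 3*y**2 - 10*y + 24)) dy by partial fractions, (-2*y**2 - 10*y + 58)/(y**3 - 3*y**2 - 10*y + 24) = 2/(y + 3) - 3/(y - 2) - 1/(y - 4): now ∫(-1/(y - 4)) dy + ∫(-3/(y - 2)) dy + ∫(2/(y + 3)) dy + 2*exp(-3*y).
Step 4. Evaluate the standard form [assuming y > 2]: now -3*log(y - 2) + ∫(-1/(y - 4)) dy + ∫(2/(y + 3)) dy + 2*exp(-3*y).
Step 5. Evaluate the standard form [assuming y > 4]: now -log(y - 4) - 3*log(y - 2) + ∫(2/(y + 3)) dy + 2*exp(-3*y).
Step 6. Evaluate the standard form [assuming y > -3]: now -log(y - 4) - 3*log(y - 2) + 2*log(y + 3) + 2*exp(-3*y).
Answer: -log(y - 4) - 3*log(y - 2) + 2*log(y + 3) + 2*exp(-3*y).


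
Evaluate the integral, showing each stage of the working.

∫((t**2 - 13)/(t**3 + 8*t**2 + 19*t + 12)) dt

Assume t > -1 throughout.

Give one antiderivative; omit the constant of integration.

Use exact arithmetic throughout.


Step 1. Decompose ∫((t**2 - 13)/(t**3 + 8*t**2 + 19*t + 12)) dt by partial fractions, (t**2 - 13)/(t**3 + 8*t**2 + 19*t + 12) = 1/(t + 4) + 2/(t + 3) - 2/(t + 1): now ∫(-2/(t + 1)) dt + ∫(2/(t + 3)) dt + ∫(1/(t + 4)) dt.
Step 2. Evaluate the standard form [assuming t > -1]: now -2*log(t + 1) + ∫(2/(t + 3)) dt + ∫(1/(t + 4)) dt.
Step 3. Evaluate the standard form [assuming t > -4]: now -2*log(t + 1) + log(t + 4) + ∫(2/(t + 3)) dt.
Step 4. Evaluate the standard form [assuming t > -3]: now -2*log(t + 1) + 2*log(t + 3) + log(t + 4).
Answer: -2*log(t + 1) + 2*log(t + 3) + log(t + 4).


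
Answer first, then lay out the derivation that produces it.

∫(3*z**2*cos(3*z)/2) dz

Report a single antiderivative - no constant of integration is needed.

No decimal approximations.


The answer is z**2*sin(3*z)/2 + z*cos(3*z)/3 - sin(3*z)/9.
Step 1. Integrate ∫(3*z**2*cos(3*z)/2) dz by parts with u = z**2, dv = (3*cos(3*z)/2) dz, so v = sin(3*z)/2: now z**2*sin(3*z)/2 + ∫(-z*sin(3*z)) dz.
Step 2. Integrate ∫(-z*sin(3*z)) dz by parts with u = z, dv = (-sin(3*z)) dz, so v = cos(3*z)/3: now z**2*sin(3*z)/2 + z*cos(3*z)/3 + ∫(-cos(3*z)/3) dz.
Step 3. Evaluate the standard form: now z**2*sin(3*z)/2 + z*cos(3*z)/3 - sin(3*z)/9.
Answer: z**2*sin(3*z)/2 + z*cos(3*z)/3 - sin(3*z)/9.


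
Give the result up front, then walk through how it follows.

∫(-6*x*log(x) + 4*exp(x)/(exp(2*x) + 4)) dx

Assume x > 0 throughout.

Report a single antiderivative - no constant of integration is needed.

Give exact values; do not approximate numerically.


The answer is -3*x**2*log(x) + 3*x**2/2 + 2*atan(exp(x)/2).
Step 1. Rewrite: now ∫(-6*x*log(x)) dx + ∫(4*exp(x)/(exp(2*x) + 4)) dx.
Step 2. Substitute u = exp(x), turning ∫(4*exp(x)/(exp(2*x) + 4)) dx into ∫(4/(u**2 + 4)) du: now ∫(-6*x*log(x)) dx + ∫(4/(u**2 + 4)) du.
Step 3. Evaluate the standard form: now 2*atan(u/2) + ∫(-6*x*log(x)) dx.
Step 4. Substitute back u = exp(x): now 2*atan(exp(x)/2) + ∫(-6*x*log(x)) dx.
Step 5. Integrate ∫(-6*x*log(x)) dx by parts with u = log(x), dv = (-6*x) dx, so v = -3*x**2 [assuming x > 0]: now -3*x**2*log(x) + 2*atan(exp(x)/2) + ∫(3*x) dx.
Step 6. Evaluate the standard form: now -3*x**2*log(x) + 3*x**2/2 + 2*atan(exp(x)/2).
Answer: -3*x**2*log(x) + 3*x**2/2 + 2*atan(exp(x)/2).


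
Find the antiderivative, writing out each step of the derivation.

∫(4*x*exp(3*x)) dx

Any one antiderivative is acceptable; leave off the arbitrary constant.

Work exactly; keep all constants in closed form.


Step 1. Integrate ∫(4*x*exp(3*x)) dx by parts with u = x, dv = (4*exp(3*x)) dx, so v = 4*exp(3*x)/3: now 4*x*exp(3*x)/3 + ∫(-4*exp(3*x)/3) dx.
Step 2. Evaluate the standard form: now 4*x*exp(3*x)/3 - 4*exp(3*x)/9.
Answer: 4*x*exp(3*x)/3 - 4*exp(3*x)/9.


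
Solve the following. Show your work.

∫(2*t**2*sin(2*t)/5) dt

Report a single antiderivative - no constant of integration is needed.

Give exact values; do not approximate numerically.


Step 1. Integrate ∫(2*t**2*sin(2*t)/5) dt by parts with u = t**2, dv = (2*sin(2*t)/5) dt, so v = -cos(2*t)/5: now -t**2*cos(2*t)/5 + ∫(2*t*cos(2*t)/5) dt.
Step 2. Integrate ∫(2*t*cos(2*t)/5) dt by parts with u = t, dv = (2*cos(2*t)/5) dt, so v = sin(2*t)/5: now -t**2*cos(2*t)/5 + t*sin(2*t)/5 + ∫(-sin(2*t)/5) dt.
Step 3. Evaluate the standard form: now -t**2*cos(2*t)/5 + t*sin(2*t)/5 + cos(2*t)/10.
Answer: -t**2*cos(2*t)/5 + t*sin(2*t)/5 + cos(2*t)/10.


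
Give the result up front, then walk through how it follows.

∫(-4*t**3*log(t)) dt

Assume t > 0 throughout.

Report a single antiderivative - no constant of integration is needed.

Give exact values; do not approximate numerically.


The answer is -t**4*log(t) + t**4/4.
Step 1. Integrate ∫(-4*t**3*log(t)) dt by parts with u = log(t), dv = (-4*t**3) dt, so v = -t**4 [assuming t > 0]: now -t**4*log(t) + ∫(t**3) dt.
Step 2. Evaluate the standard form: now -t**4*log(t) + t**4/4.
Answer: -t**4*log(t) + t**4/4.


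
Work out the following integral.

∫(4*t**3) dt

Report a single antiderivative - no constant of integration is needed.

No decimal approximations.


Answer: t**4.


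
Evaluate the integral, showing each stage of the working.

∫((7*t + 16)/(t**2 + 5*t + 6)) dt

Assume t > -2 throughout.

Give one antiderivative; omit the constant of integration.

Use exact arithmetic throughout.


Step 1. Decompose ∫((7*t + 16)/(t**2 + 5*t + 6)) dt by partial fractions, (7*t + 16)/(t**2 + 5*t + 6) = 5/(t + 3) + 2/(t + 2): now ∫(2/(t + 2)) dt + ∫(5/(t + 3)) dt.
Step 2. Evaluate the standard form [assuming t > -2]: now 2*log(t + 2) + ∫(5/(t + 3)) dt.
Step 3. Evaluate the standard form [assuming t > -3]: now 2*log(t + 2) + 5*log(t + 3).
Answer: 2*log(t + 2) + 5*log(t + 3).


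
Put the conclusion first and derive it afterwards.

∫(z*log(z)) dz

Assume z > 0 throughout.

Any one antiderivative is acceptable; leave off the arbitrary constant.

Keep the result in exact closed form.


The answer is z**2*log(z)/2 - z**2/4.
Step 1. Integrate ∫(z*log(z)) dz by parts with u = log(z), dv = (z) dz, so v = z**2/2 [assuming z > 0]: now z**2*log(z)/2 + ∫(-z/2) dz.
Step 2. Evaluate the standard form: now z**2*log(z)/2 - z**2/4.
Answer: z**2*log(z)/2 - z**2/4.


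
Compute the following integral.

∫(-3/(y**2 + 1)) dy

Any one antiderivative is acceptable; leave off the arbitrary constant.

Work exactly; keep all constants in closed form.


Answer: -3*atan(y).


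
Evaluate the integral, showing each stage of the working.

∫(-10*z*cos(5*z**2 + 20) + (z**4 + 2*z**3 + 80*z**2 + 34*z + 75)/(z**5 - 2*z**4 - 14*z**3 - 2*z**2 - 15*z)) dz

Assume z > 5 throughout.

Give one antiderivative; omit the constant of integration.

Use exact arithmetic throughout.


Step 1. Rewrite: now ∫(-10*z*cos(5*z**2 + 20)) dz + ∫((z**4 + 2*z**3 + 80*z**2 + 34*z + 75)/(z**5 - 2*z**4 - 14*z**3 - 2*z**2 - 15*z)) dz.
Step 2. Substitute u = z**2 + 4, turning ∫(-10*z*cos(5*z**2 + 20)) dz into ∫(-5*cos(5*u)) du: now ∫((z**4 + 2*z**3 + 80*z**2 + 34*z + 75)/(z**5 - 2*z**4 - 14*z**3 - 2*z**2 - 15*z)) dz + ∫(-5*cos(5*u)) du.
Step 3. Evaluate the standard form: now -sin(5*u) + ∫((z**4 + 2*z**3 + 80*z**2 + 34*z + 75)/(z**5 - 2*z**4 - 14*z**3 - 2*z**2 - 15*z)) dz.
Step 4. Substitute back u = z**2 + 4: now -sin(5*z**2 + 20) + ∫((z**4 + 2*z**3 + 80*z**2 + 34*z + 75)/(z**5 - 2*z**4 - 14*z**3 - 2*z**2 - 15*z)) dz.
Step 5. Decompose ∫((z**4 + 2*z**3 + 80*z**2 + 34*z + 75)/(z**5 - 2*z**4 - 14*z**3 - 2*z**2 - 15*z)) dz by partial fractions, (z**4 + 2*z**3 + 80*z**2 + 34*z + 75)/(z**5 - 2*z**4 - 14*z**3 - 2*z**2 - 15*z) = -2/(z**2 + 1) + 3/(z + 3) + 3/(z - 5) - 5/z: now -sin(5*z**2 + 20) + ∫(-5/z) dz + ∫(3/(z - 5)) dz + ∫(3/(z + 3)) dz + ∫(-2/(z**2 + 1)) dz.
Step 6. Evaluate the standard form [assuming z > -3]: now 3*log(z + 3) - sin(5*z**2 + 20) + ∫(-5/z) dz + ∫(3/(z - 5)) dz + ∫(-2/(z**2 + 1)) dz.
Step 7. Evaluate the standard form [assuming z > 5]: now 3*log(z - 5) + 3*log(z + 3) - sin(5*z**2 + 20) + ∫(-5/z) dz + ∫(-2/(z**2 + 1)) dz.
Step 8. Evaluate the standard form [assuming z > 0]: now -5*log(z) + 3*log(z - 5) + 3*log(z + 3) - sin(5*z**2 + 20) + ∫(-2/(z**2 + 1)) dz.
Step 9. Evaluate the standard form: now -5*log(z) + 3*log(z - 5) + 3*log(z + 3) - sin(5*z**2 + 20) - 2*atan(z).
Answer: -5*log(z) + 3*log(z - 5) + 3*log(z + 3) - sin(5*z**2 + 20) - 2*atan(z).


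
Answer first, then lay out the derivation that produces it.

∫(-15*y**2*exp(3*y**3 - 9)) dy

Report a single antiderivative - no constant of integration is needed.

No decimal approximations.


The answer is -5*exp(3*y**3 - 9)/3.
Step 1. Substitute u = y**3 - 3, turning ∫(-15*y**2*exp(3*y**3 - 9)) dy into ∫(-5*exp(3*u)) du: now ∫(-5*exp(3*u)) du.
Step 2. Evaluate the standard form: now -5*exp(3*u)/3.
Step 3. Substitute back u = y**3 - 3: now -5*exp(3*y**3 - 9)/3.
Answer: -5*exp(3*y**3 - 9)/3.


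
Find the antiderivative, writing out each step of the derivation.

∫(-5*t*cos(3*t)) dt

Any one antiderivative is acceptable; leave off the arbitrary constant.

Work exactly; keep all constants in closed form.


Step 1. Integrate ∫(-5*t*cos(3*t)) dt by parts with u = t, dv = (-5*cos(3*t)) dt, so v = -5*sin(3*t)/3: now -5*t*sin(3*t)/3 + ∫(5*sin(3*t)/3) dt.
Step 2. Evaluate the standard form: now -5*t*sin(3*t)/3 - 5*cos(3*t)/9.
Answer: -5*t*sin(3*t)/3 - 5*cos(3*t)/9.


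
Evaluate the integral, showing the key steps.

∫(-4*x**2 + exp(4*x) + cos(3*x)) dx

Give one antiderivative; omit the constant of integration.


Step 1. Rewrite: now ∫(-4*x**2) dx + ∫(exp(4*x)) dx + ∫(cos(3*x)) dx.
Step 2. Evaluate the standard form: now -4*x**3/3 + ∫(exp(4*x)) dx + ∫(cos(3*x)) dx.
Step 3. Evaluate the standard form: now -4*x**3/3 + sin(3*x)/3 + ∫(exp(4*x)) dx.
Step 4. Evaluate the standard form: now -4*x**3/3 + exp(4*x)/4 + sin(3*x)/3.
Answer: -4*x**3/3 + exp(4*x)/4 + sin(3*x)/3.


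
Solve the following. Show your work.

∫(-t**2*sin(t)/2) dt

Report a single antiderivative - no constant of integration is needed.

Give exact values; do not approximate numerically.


Step 1. Integrate ∫(-t**2*sin(t)/2) dt by parts with u = t**2, dv = (-sin(t)/2) dt, so v = cos(t)/2: now t**2*cos(t)/2 + ∫(-t*cos(t)) dt.
Step 2. Integrate ∫(-t*cos(t)) dt by parts with u = t, dv = (-cos(t)) dt, so v = -sin(t): now t**2*cos(t)/2 - t*sin(t) + ∫(sin(t)) dt.
Step 3. Evaluate the standard form: now t**2*cos(t)/2 - t*sin(t) - cos(t).
Answer: t**2*cos(t)/2 - t*sin(t) - cos(t).


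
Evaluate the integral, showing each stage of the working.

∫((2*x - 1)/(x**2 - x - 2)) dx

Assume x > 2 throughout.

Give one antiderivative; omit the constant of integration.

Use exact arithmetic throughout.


Step 1. Decompose ∫((2*x - 1)/(x**2 - x - 2)) dx by partial fractions, (2*x - 1)/(x**2 - x - 2) = 1/(x + 1) + 1/(x - 2): now ∫(1/(x - 2)) dx + ∫(1/(x + 1)) dx.
Step 2. Evaluate the standard form [assuming x > 2]: now log(x - 2) + ∫(1/(x + 1)) dx.
Step 3. Evaluate the standard form [assuming x > -1]: now log(x - 2) + log(x + 1).
Answer: log(x - 2) + log(x + 1).


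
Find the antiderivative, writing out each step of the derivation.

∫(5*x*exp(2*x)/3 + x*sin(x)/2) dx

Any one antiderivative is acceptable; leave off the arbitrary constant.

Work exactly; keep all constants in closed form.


Step 1. Rewrite: now ∫(5*x*exp(2*x)/3) dx + ∫(x*sin(x)/2) dx.
Step 2. Integrate ∫(5*x*exp(2*x)/3) dx by parts with u = x, dv = (5*exp(2*x)/3) dx, so v = 5*exp(2*x)/6: now 5*x*exp(2*x)/6 + ∫(x*sin(x)/2) dx + ∫(-5*exp(2*x)/6) dx.
Step 3. Evaluate the standard form: now 5*x*exp(2*x)/6 - 5*exp(2*x)/12 + ∫(x*sin(x)/2) dx.
Step 4. Integrate ∫(x*sin(x)/2) dx by parts with u = x, dv = (sin(x)/2) dx, so v = -cos(x)/2: now 5*x*exp(2*x)/6 - x*cos(x)/2 - 5*exp(2*x)/12 + ∫(cos(x)/2) dx.
Step 5. Evaluate the standard form: now 5*x*exp(2*x)/6 - x*cos(x)/2 - 5*exp(2*x)/12 + sin(x)/2.
Answer: 5*x*exp(2*x)/6 - x*cos(x)/2 - 5*exp(2*x)/12 + sin(x)/2.


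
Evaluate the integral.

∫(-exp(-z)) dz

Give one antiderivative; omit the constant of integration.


Answer: exp(-z).


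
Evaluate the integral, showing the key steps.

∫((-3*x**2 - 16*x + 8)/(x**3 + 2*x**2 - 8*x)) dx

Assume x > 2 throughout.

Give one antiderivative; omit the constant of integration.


Step 1. Decompose ∫((-3*x**2 - 16*x + 8)/(x**3 + 2*x**2 - 8*x)) dx by partial fractions, (-3*x**2 - 16*x + 8)/(x**3 + 2*x**2 - 8*x) = 1/(x + 4) - 3/(x - 2) - 1/x: now ∫(-1/x) dx + ∫(-3/(x - 2)) dx + ∫(1/(x + 4)) dx.
Step 2. Evaluate the standard form [assuming x > -4]: now log(x + 4) + ∫(-1/x) dx + ∫(-3/(x - 2)) dx.
Step 3. Evaluate the standard form [assuming x > 0]: now -log(x) + log(x + 4) + ∫(-3/(x - 2)) dx.
Step 4. Evaluate the standard form [assuming x > 2]: now -log(x) - 3*log(x - 2) + log(x + 4).
Answer: -log(x) - 3*log(x - 2) + log(x + 4).


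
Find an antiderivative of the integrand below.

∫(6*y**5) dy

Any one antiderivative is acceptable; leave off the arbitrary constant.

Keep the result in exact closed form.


Answer: y**6.


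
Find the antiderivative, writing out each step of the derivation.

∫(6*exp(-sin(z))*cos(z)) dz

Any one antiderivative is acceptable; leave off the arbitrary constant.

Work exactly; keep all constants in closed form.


Step 1. Substitute u = sin(z), turning ∫(6*exp(-sin(z))*cos(z)) dz into ∫(6*exp(-u)) du: now ∫(6*exp(-u)) du.
Step 2. Evaluate the standard form: now -6*exp(-u).
Step 3. Substitute back u = sin(z): now -6*exp(-sin(z)).
Answer: -6*exp(-sin(z)).


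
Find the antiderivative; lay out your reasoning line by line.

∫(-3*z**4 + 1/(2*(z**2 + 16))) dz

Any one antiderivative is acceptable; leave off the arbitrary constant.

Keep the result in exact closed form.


Step 1. Rewrite: now ∫(-3*z**4) dz + ∫(1/(2*(z**2 + 16))) dz.
Step 2. Evaluate the standard form: now atan(z/4)/8 + ∫(-3*z**4) dz.
Step 3. Evaluate the standard form: now -3*z**5/5 + atan(z/4)/8.
Answer: -3*z**5/5 + atan(z/4)/8.
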